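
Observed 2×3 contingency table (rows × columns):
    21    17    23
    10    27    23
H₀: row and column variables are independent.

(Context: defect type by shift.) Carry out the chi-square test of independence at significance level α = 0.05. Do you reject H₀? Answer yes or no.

Row totals [61, 60], col totals [31, 44, 46], n=121
χ² = (21−15.63)²/15.63 + (17−22.18)²/22.18 + (23−23.19)²/23.19 + (10−15.37)²/15.37 + (27−21.82)²/21.82 + (23−22.81)²/22.81 = 6.1681
df = 2
p-value (upper-tail) = 0.04577
At α=0.05: p < α → reject H₀

reject H₀: yes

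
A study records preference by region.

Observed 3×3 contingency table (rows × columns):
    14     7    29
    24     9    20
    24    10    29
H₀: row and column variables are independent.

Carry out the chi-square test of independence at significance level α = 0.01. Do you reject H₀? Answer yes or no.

reject H₀: no

Row totals [50, 53, 63], col totals [62, 26, 78], n=166
χ² = (14−18.67)²/18.67 + (7−7.83)²/7.83 + (29−23.49)²/23.49 + (24−19.80)²/19.80 + (9−8.30)²/8.30 + (20−24.90)²/24.90 + (24−23.53)²/23.53 + (10−9.87)²/9.87 + (29−29.60)²/29.60 = 4.4898
df = 4
p-value (upper-tail) = 0.34376
At α=0.01: p ≥ α → fail to reject H₀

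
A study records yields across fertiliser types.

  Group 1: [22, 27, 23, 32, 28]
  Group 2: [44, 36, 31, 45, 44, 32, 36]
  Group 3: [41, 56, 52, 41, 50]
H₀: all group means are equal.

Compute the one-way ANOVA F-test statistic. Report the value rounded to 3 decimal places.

Group means [26.40, 38.29, 48.00], grand mean 37.647
SSB = Σnᵢ(x̄ᵢ−x̄)² = 1171.254; SSW = ΣΣ(x−x̄ᵢ)² = 460.629
MSB = 1171.254/2 = 585.6269; MSW = 460.629/14 = 32.9020
F = MSB/MSW = 17.7991
df = (2, 14)

test statistic = 17.799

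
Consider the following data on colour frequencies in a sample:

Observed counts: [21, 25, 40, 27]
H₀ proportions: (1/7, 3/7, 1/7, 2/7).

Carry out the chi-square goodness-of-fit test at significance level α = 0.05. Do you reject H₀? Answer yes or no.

reject H₀: yes

n = 113; E_i = n·p_i = [16.14, 48.43, 16.14, 32.29]
χ² = (21−16.14)²/16.14 + (25−48.43)²/48.43 + (40−16.14)²/16.14 + (27−32.29)²/32.29 = 48.9189
df = 3
p-value (upper-tail) = 0.00000
At α=0.05: p < α → reject H₀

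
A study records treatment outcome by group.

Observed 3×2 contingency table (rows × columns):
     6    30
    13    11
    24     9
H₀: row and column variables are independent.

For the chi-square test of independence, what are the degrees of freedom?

degrees of freedom = 2

df = (r−1)(c−1) = (3−1)·(2−1) = 2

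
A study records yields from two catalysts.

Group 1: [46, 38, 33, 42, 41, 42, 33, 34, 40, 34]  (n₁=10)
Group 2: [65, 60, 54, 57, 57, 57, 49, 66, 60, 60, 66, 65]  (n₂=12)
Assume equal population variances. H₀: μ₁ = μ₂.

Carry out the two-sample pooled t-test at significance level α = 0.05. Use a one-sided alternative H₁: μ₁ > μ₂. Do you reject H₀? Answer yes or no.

reject H₀: no

x̄₁=38.300, s₁=4.596, n₁=10
x̄₂=59.667, s₂=5.263, n₂=12
s_p² = [9·4.596² + 11·5.263²]/20 = 24.7383
SE = √(s_p²·(1/10+1/12)) = 2.1296
t = (38.300−59.667)/2.1296 = -10.0330
df = 20
p-value (one-sided, H₁ greater) = 1.00000
At α=0.05: p ≥ α → fail to reject H₀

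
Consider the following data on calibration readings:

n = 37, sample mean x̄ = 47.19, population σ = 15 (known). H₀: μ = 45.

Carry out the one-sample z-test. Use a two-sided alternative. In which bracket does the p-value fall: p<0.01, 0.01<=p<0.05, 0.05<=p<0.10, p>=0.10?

SE = σ/√n = 15/√37 = 2.4660
z = (x̄−μ₀)/SE = (47.19−45)/2.4660 = 0.8881
p-value (two-sided) = 0.37450
→ bracket: p>=0.10

p-value bracket: p>=0.10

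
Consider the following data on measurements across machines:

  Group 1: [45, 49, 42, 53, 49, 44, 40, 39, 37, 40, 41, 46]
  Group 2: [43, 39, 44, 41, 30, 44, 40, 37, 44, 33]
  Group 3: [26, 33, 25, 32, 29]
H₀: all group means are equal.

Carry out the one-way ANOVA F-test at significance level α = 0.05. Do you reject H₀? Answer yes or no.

Group means [43.75, 39.50, 29.00], grand mean 39.444
SSB = Σnᵢ(x̄ᵢ−x̄)² = 767.917; SSW = ΣΣ(x−x̄ᵢ)² = 518.750
MSB = 767.917/2 = 383.9583; MSW = 518.750/24 = 21.6146
F = MSB/MSW = 17.7639
df = (2, 24)
p-value (upper-tail) = 0.00002
At α=0.05: p < α → reject H₀

reject H₀: yes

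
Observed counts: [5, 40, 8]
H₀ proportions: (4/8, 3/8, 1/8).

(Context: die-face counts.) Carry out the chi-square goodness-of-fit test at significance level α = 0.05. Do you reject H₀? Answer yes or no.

n = 53; E_i = n·p_i = [26.50, 19.88, 6.62]
χ² = (5−26.50)²/26.50 + (40−19.88)²/19.88 + (8−6.62)²/6.62 = 38.1069
df = 2
p-value (upper-tail) = 0.00000
At α=0.05: p < α → reject H₀

reject H₀: yes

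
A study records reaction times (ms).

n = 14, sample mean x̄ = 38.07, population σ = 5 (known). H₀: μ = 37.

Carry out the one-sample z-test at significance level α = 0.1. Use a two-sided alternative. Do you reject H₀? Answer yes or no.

reject H₀: no

SE = σ/√n = 5/√14 = 1.3363
z = (x̄−μ₀)/SE = (38.07−37)/1.3363 = 0.8007
p-value (two-sided) = 0.42330
At α=0.1: p ≥ α → fail to reject H₀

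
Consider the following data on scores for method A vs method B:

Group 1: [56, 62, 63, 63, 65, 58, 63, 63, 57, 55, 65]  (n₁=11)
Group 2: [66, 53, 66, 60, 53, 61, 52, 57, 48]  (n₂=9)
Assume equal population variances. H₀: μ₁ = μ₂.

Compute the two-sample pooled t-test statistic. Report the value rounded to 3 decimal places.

test statistic = 1.576

x̄₁=60.909, s₁=3.673, n₁=11
x̄₂=57.333, s₂=6.364, n₂=9
s_p² = [10·3.673² + 8·6.364²]/18 = 25.4949
SE = √(s_p²·(1/11+1/9)) = 2.2695
t = (60.909−57.333)/2.2695 = 1.5756
df = 18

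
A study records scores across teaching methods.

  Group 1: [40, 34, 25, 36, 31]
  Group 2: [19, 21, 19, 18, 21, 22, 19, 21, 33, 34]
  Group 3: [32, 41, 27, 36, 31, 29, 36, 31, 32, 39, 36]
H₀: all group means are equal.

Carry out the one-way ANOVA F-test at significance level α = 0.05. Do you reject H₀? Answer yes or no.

reject H₀: yes

Group means [33.20, 22.70, 33.64], grand mean 29.346
SSB = Σnᵢ(x̄ᵢ−x̄)² = 718.439; SSW = ΣΣ(x−x̄ᵢ)² = 617.445
MSB = 718.439/2 = 359.2196; MSW = 617.445/23 = 26.8455
F = MSB/MSW = 13.3810
df = (2, 23)
p-value (upper-tail) = 0.00014
At α=0.05: p < α → reject H₀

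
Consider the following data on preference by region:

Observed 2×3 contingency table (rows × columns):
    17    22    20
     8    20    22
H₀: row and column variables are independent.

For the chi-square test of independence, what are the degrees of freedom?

degrees of freedom = 2

df = (r−1)(c−1) = (2−1)·(3−1) = 2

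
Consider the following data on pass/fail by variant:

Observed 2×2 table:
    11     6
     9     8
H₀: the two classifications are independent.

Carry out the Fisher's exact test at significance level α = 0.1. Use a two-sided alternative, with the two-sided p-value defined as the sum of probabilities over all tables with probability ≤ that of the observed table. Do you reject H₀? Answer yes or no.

Margins: r₁=17, r₂=17, c₁=20, c₂=14, n=34
p_obs = C(17,11)·C(17,9)/C(34,20); sum pmf over tables with pmf ≤ p_obs
p-value (two-sided) = 0.72828
At α=0.1: p ≥ α → fail to reject H₀

reject H₀: no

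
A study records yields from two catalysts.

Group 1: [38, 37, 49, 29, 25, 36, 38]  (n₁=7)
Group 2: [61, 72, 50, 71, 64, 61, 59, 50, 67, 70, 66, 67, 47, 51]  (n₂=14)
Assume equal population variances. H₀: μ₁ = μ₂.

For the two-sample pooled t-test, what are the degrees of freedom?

df = n₁ + n₂ − 2 = 7 + 14 − 2 = 19

degrees of freedom = 19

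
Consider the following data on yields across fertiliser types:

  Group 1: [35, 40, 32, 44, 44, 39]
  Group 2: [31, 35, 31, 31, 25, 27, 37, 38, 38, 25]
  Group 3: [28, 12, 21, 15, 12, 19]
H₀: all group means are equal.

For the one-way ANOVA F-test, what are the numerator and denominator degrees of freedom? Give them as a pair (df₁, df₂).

k = 3 groups, N = 22 total
df = (k−1, N−k) = (3−1, 22−3) = (2, 19)

degrees of freedom = [2, 19]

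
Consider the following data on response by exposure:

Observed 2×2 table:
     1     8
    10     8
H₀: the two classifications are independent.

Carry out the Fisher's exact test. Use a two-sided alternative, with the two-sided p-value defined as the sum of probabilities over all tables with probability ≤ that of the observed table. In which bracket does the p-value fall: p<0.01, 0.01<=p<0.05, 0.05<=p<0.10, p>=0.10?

Margins: r₁=9, r₂=18, c₁=11, c₂=16, n=27
p_obs = C(9,1)·C(18,10)/C(27,11); sum pmf over tables with pmf ≤ p_obs
p-value (two-sided) = 0.04167
→ bracket: 0.01<=p<0.05

p-value bracket: 0.01<=p<0.05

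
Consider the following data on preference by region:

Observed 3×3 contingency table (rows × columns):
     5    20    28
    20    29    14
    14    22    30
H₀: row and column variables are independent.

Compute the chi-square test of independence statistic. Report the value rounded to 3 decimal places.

Row totals [53, 63, 66], col totals [39, 71, 72], n=182
χ² = (5−11.36)²/11.36 + (20−20.68)²/20.68 + (28−20.97)²/20.97 + (20−13.50)²/13.50 + (29−24.58)²/24.58 + (14−24.92)²/24.92 + (14−14.14)²/14.14 + (22−25.75)²/25.75 + (30−26.11)²/26.11 = 15.7789
df = 4

test statistic = 15.779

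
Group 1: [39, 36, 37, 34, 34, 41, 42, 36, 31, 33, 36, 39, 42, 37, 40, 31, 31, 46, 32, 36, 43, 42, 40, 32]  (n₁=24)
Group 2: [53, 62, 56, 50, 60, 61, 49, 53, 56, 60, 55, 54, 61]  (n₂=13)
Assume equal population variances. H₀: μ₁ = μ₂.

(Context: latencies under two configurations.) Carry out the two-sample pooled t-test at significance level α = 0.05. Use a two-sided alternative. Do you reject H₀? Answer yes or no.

x̄₁=37.083, s₁=4.323, n₁=24
x̄₂=56.154, s₂=4.337, n₂=13
s_p² = [23·4.323² + 12·4.337²]/35 = 18.7293
SE = √(s_p²·(1/24+1/13)) = 1.4903
t = (37.083−56.154)/1.4903 = -12.7961
df = 35
p-value (two-sided) = 0.00000
At α=0.05: p < α → reject H₀

reject H₀: yes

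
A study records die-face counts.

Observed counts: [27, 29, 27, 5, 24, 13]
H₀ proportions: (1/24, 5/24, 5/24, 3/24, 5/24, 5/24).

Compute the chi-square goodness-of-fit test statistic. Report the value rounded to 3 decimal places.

n = 125; E_i = n·p_i = [5.21, 26.04, 26.04, 15.62, 26.04, 26.04]
χ² = (27−5.21)²/5.21 + (29−26.04)²/26.04 + (27−26.04)²/26.04 + (5−15.62)²/15.62 + (24−26.04)²/26.04 + (13−26.04)²/26.04 = 105.4640
df = 5

test statistic = 105.464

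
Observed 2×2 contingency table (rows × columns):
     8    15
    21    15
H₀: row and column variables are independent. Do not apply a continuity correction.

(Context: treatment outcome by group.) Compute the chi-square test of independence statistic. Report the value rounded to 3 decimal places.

test statistic = 3.114

Row totals [23, 36], col totals [29, 30], n=59
χ² = (8−11.31)²/11.31 + (15−11.69)²/11.69 + (21−17.69)²/17.69 + (15−18.31)²/18.31 = 3.1144
df = 1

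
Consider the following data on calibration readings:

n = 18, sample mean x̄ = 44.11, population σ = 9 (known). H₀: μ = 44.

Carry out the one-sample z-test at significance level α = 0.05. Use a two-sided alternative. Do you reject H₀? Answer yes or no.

SE = σ/√n = 9/√18 = 2.1213
z = (x̄−μ₀)/SE = (44.11−44)/2.1213 = 0.0519
p-value (two-sided) = 0.95864
At α=0.05: p ≥ α → fail to reject H₀

reject H₀: no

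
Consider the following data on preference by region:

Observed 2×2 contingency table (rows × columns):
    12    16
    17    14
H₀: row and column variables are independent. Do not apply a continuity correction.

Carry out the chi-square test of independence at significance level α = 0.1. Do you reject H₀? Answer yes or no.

Row totals [28, 31], col totals [29, 30], n=59
χ² = (12−13.76)²/13.76 + (16−14.24)²/14.24 + (17−15.24)²/15.24 + (14−15.76)²/15.76 = 0.8450
df = 1
p-value (upper-tail) = 0.35796
At α=0.1: p ≥ α → fail to reject H₀

reject H₀: no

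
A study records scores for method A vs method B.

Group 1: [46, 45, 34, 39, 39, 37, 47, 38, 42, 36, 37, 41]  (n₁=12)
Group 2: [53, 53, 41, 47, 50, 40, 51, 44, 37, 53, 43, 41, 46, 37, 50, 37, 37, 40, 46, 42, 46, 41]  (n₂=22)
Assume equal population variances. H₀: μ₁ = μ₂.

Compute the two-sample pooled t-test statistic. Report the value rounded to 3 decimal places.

test statistic = -2.312

x̄₁=40.083, s₁=4.166, n₁=12
x̄₂=44.318, s₂=5.532, n₂=22
s_p² = [11·4.166² + 21·5.532²]/32 = 26.0528
SE = √(s_p²·(1/12+1/22)) = 1.8317
t = (40.083−44.318)/1.8317 = -2.3119
df = 32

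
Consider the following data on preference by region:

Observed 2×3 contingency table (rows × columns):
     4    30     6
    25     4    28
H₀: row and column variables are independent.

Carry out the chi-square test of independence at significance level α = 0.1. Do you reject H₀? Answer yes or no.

Row totals [40, 57], col totals [29, 34, 34], n=97
χ² = (4−11.96)²/11.96 + (30−14.02)²/14.02 + (6−14.02)²/14.02 + (25−17.04)²/17.04 + (4−19.98)²/19.98 + (28−19.98)²/19.98 = 47.8138
df = 2
p-value (upper-tail) = 0.00000
At α=0.1: p < α → reject H₀

reject H₀: yes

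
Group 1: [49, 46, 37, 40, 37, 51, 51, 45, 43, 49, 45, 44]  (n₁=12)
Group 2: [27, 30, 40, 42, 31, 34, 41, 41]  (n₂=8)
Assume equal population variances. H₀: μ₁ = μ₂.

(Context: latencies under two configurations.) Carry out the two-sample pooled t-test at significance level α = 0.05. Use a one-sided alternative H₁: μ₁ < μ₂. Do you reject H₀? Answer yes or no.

x̄₁=44.750, s₁=4.883, n₁=12
x̄₂=35.750, s₂=5.946, n₂=8
s_p² = [11·4.883² + 7·5.946²]/18 = 28.3194
SE = √(s_p²·(1/12+1/8)) = 2.4290
t = (44.750−35.750)/2.4290 = 3.7053
df = 18
p-value (one-sided, H₁ less) = 0.99919
At α=0.05: p ≥ α → fail to reject H₀

reject H₀: no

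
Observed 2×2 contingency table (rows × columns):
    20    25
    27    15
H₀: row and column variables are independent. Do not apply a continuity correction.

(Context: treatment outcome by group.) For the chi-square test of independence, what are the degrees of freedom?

df = (r−1)(c−1) = (2−1)·(2−1) = 1

degrees of freedom = 1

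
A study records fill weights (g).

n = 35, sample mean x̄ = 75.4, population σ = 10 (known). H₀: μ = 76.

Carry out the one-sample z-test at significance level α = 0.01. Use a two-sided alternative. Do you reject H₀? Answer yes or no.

SE = σ/√n = 10/√35 = 1.6903
z = (x̄−μ₀)/SE = (75.4−76)/1.6903 = -0.3550
p-value (two-sided) = 0.72262
At α=0.01: p ≥ α → fail to reject H₀

reject H₀: no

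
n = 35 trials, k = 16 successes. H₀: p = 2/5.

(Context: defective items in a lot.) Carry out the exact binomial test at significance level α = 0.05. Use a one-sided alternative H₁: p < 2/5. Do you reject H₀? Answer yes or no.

Exact binomial: n=35, k=16, p₀=2/5=0.4000
P(X≤16) from Σ C(n,i)·p₀^i·(1−p₀)^(n−i)
p-value (one-sided, H₁ less) = 0.80652
At α=0.05: p ≥ α → fail to reject H₀

reject H₀: no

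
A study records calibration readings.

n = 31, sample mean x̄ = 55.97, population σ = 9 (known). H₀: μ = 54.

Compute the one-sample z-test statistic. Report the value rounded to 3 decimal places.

SE = σ/√n = 9/√31 = 1.6164
z = (x̄−μ₀)/SE = (55.97−54)/1.6164 = 1.2187

test statistic = 1.219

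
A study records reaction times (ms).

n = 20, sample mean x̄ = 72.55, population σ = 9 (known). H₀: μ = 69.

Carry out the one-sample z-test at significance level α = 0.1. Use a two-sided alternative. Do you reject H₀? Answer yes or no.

SE = σ/√n = 9/√20 = 2.0125
z = (x̄−μ₀)/SE = (72.55−69)/2.0125 = 1.7640
p-value (two-sided) = 0.07773
At α=0.1: p < α → reject H₀

reject H₀: yes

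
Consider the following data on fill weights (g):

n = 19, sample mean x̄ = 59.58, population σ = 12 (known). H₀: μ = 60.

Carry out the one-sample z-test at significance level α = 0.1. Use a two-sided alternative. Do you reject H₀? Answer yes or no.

reject H₀: no

SE = σ/√n = 12/√19 = 2.7530
z = (x̄−μ₀)/SE = (59.58−60)/2.7530 = -0.1526
p-value (two-sided) = 0.87874
At α=0.1: p ≥ α → fail to reject H₀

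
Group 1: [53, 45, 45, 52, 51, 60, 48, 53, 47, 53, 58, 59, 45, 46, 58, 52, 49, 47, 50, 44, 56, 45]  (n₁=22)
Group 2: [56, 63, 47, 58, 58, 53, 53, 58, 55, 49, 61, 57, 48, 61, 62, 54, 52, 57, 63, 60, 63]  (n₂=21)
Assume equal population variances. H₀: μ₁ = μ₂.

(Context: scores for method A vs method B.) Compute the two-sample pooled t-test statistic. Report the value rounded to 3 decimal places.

test statistic = -3.815

x̄₁=50.727, s₁=5.091, n₁=22
x̄₂=56.571, s₂=4.945, n₂=21
s_p² = [21·5.091² + 20·4.945²]/41 = 25.2075
SE = √(s_p²·(1/22+1/21)) = 1.5317
t = (50.727−56.571)/1.5317 = -3.8154
df = 41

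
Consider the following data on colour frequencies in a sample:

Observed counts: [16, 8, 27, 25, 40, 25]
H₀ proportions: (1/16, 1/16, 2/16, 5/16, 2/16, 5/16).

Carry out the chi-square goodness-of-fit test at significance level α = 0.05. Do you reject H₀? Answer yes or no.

n = 141; E_i = n·p_i = [8.81, 8.81, 17.62, 44.06, 17.62, 44.06]
χ² = (16−8.81)²/8.81 + (8−8.81)²/8.81 + (27−17.62)²/17.62 + (25−44.06)²/44.06 + (40−17.62)²/17.62 + (25−44.06)²/44.06 = 55.8227
df = 5
p-value (upper-tail) = 0.00000
At α=0.05: p < α → reject H₀

reject H₀: yes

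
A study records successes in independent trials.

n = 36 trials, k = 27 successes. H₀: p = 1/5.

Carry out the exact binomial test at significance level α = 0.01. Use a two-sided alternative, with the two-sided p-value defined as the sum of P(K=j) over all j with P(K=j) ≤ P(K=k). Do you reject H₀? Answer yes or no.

Exact binomial: n=36, k=27, p₀=1/5=0.2000
P(X=j) = C(n,j)·p₀^j·(1−p₀)^(n−j); p = Σ P(X=j) over j with P(X=j) ≤ P(X=27)
p-value (two-sided) = 0.00000
At α=0.01: p < α → reject H₀

reject H₀: yes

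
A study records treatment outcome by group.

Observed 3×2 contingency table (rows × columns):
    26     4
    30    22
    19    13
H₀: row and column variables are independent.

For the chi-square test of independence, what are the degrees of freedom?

degrees of freedom = 2

df = (r−1)(c−1) = (3−1)·(2−1) = 2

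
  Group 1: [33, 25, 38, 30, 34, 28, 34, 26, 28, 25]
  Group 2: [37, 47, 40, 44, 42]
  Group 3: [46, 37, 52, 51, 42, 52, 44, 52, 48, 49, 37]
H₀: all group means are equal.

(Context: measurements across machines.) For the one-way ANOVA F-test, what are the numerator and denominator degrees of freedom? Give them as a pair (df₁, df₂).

degrees of freedom = [2, 23]

k = 3 groups, N = 26 total
df = (k−1, N−k) = (3−1, 26−3) = (2, 23)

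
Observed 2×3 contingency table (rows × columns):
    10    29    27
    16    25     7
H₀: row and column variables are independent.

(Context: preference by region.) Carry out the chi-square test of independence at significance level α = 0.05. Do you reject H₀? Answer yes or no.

Row totals [66, 48], col totals [26, 54, 34], n=114
χ² = (10−15.05)²/15.05 + (29−31.26)²/31.26 + (27−19.68)²/19.68 + (16−10.95)²/10.95 + (25−22.74)²/22.74 + (7−14.32)²/14.32 = 10.8746
df = 2
p-value (upper-tail) = 0.00435
At α=0.05: p < α → reject H₀

reject H₀: yes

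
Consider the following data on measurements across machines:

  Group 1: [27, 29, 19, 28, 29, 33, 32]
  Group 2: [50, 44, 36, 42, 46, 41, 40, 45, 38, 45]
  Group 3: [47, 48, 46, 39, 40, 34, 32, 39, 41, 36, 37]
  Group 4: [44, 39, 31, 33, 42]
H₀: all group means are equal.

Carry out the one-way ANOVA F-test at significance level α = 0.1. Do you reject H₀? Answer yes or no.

reject H₀: yes

Group means [28.14, 42.70, 39.91, 37.80], grand mean 37.939
SSB = Σnᵢ(x̄ᵢ−x̄)² = 941.213; SSW = ΣΣ(x−x̄ᵢ)² = 682.666
MSB = 941.213/3 = 313.7375; MSW = 682.666/29 = 23.5402
F = MSB/MSW = 13.3277
df = (3, 29)
p-value (upper-tail) = 0.00001
At α=0.1: p < α → reject H₀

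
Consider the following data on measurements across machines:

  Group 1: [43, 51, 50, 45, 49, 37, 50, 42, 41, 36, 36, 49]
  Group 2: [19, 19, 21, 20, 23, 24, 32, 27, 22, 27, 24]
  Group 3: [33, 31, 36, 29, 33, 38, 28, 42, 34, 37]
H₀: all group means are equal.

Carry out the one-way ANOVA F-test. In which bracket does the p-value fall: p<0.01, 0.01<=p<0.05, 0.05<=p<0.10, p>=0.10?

p-value bracket: p<0.01

Group means [44.08, 23.45, 34.10], grand mean 34.182
SSB = Σnᵢ(x̄ᵢ−x̄)² = 2442.365; SSW = ΣΣ(x−x̄ᵢ)² = 686.544
MSB = 2442.365/2 = 1221.1826; MSW = 686.544/30 = 22.8848
F = MSB/MSW = 53.3622
df = (2, 30)
p-value (upper-tail) = 0.00000
→ bracket: p<0.01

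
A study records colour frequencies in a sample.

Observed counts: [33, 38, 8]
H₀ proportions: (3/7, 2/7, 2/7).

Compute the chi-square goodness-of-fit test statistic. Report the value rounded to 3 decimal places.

n = 79; E_i = n·p_i = [33.86, 22.57, 22.57]
χ² = (33−33.86)²/33.86 + (38−22.57)²/22.57 + (8−22.57)²/22.57 = 19.9747
df = 2

test statistic = 19.975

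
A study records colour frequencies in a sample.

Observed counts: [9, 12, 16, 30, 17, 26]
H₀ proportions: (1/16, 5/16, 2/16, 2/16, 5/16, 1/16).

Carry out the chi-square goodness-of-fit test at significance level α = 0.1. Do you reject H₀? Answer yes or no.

n = 110; E_i = n·p_i = [6.88, 34.38, 13.75, 13.75, 34.38, 6.88]
χ² = (9−6.88)²/6.88 + (12−34.38)²/34.38 + (16−13.75)²/13.75 + (30−13.75)²/13.75 + (17−34.38)²/34.38 + (26−6.88)²/6.88 = 96.7782
df = 5
p-value (upper-tail) = 0.00000
At α=0.1: p < α → reject H₀

reject H₀: yes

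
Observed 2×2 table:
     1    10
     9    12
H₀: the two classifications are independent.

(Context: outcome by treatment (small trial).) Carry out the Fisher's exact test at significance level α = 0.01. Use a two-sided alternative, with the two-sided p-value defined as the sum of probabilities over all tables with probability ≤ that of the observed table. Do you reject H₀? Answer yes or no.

Margins: r₁=11, r₂=21, c₁=10, c₂=22, n=32
p_obs = C(11,1)·C(21,9)/C(32,10); sum pmf over tables with pmf ≤ p_obs
p-value (two-sided) = 0.10581
At α=0.01: p ≥ α → fail to reject H₀

reject H₀: no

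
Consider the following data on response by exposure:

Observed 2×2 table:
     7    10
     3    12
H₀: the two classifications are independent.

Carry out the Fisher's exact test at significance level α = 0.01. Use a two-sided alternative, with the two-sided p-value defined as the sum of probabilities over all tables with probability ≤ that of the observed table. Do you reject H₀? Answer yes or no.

reject H₀: no

Margins: r₁=17, r₂=15, c₁=10, c₂=22, n=32
p_obs = C(17,7)·C(15,3)/C(32,10); sum pmf over tables with pmf ≤ p_obs
p-value (two-sided) = 0.26545
At α=0.01: p ≥ α → fail to reject H₀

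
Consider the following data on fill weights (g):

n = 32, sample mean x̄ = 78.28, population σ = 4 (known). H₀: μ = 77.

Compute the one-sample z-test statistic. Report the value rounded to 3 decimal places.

SE = σ/√n = 4/√32 = 0.7071
z = (x̄−μ₀)/SE = (78.28−77)/0.7071 = 1.8102

test statistic = 1.810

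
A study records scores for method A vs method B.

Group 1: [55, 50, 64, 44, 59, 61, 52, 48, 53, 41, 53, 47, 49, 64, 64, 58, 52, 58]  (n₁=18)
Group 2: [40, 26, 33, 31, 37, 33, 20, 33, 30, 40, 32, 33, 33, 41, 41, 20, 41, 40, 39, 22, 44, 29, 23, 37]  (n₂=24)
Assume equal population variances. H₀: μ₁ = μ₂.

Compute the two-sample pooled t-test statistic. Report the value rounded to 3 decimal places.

x̄₁=54.000, s₁=6.911, n₁=18
x̄₂=33.250, s₂=7.116, n₂=24
s_p² = [17·6.911² + 23·7.116²]/40 = 49.4125
SE = √(s_p²·(1/18+1/24)) = 2.1918
t = (54.000−33.250)/2.1918 = 9.4671
df = 40

test statistic = 9.467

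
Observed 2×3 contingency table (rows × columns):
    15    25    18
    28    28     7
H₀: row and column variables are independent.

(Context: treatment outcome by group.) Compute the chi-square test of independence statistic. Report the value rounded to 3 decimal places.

Row totals [58, 63], col totals [43, 53, 25], n=121
χ² = (15−20.61)²/20.61 + (25−25.40)²/25.40 + (18−11.98)²/11.98 + (28−22.39)²/22.39 + (28−27.60)²/27.60 + (7−13.02)²/13.02 = 8.7484
df = 2

test statistic = 8.748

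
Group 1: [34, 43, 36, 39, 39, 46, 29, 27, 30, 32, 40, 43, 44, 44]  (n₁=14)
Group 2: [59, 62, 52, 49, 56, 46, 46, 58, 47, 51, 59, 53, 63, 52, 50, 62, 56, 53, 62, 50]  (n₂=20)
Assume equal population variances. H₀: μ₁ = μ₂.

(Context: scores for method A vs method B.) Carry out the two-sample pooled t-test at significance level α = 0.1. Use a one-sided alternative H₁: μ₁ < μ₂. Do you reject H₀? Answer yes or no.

x̄₁=37.571, s₁=6.272, n₁=14
x̄₂=54.300, s₂=5.611, n₂=20
s_p² = [13·6.272² + 19·5.611²]/32 = 34.6759
SE = √(s_p²·(1/14+1/20)) = 2.0520
t = (37.571−54.300)/2.0520 = -8.1524
df = 32
p-value (one-sided, H₁ less) = 0.00000
At α=0.1: p < α → reject H₀

reject H₀: yes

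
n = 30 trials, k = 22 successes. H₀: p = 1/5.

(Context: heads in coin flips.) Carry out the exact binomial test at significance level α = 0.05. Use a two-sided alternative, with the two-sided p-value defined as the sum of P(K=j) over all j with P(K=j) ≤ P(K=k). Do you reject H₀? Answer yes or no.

reject H₀: yes

Exact binomial: n=30, k=22, p₀=1/5=0.2000
P(X=j) = C(n,j)·p₀^j·(1−p₀)^(n−j); p = Σ P(X=j) over j with P(X=j) ≤ P(X=22)
p-value (two-sided) = 0.00000
At α=0.05: p < α → reject H₀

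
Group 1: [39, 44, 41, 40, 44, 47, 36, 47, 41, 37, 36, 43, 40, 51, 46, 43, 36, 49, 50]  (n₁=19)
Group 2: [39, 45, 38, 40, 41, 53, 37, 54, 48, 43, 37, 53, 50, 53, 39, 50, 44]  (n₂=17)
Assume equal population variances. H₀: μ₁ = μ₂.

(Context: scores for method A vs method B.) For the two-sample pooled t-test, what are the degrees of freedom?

degrees of freedom = 34

df = n₁ + n₂ − 2 = 19 + 17 − 2 = 34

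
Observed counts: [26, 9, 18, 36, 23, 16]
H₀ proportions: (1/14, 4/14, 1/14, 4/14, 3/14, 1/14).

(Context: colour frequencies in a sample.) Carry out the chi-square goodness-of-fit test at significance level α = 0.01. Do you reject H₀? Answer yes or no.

reject H₀: yes

n = 128; E_i = n·p_i = [9.14, 36.57, 9.14, 36.57, 27.43, 9.14]
χ² = (26−9.14)²/9.14 + (9−36.57)²/36.57 + (18−9.14)²/9.14 + (36−36.57)²/36.57 + (23−27.43)²/27.43 + (16−9.14)²/9.14 = 66.3138
df = 5
p-value (upper-tail) = 0.00000
At α=0.01: p < α → reject H₀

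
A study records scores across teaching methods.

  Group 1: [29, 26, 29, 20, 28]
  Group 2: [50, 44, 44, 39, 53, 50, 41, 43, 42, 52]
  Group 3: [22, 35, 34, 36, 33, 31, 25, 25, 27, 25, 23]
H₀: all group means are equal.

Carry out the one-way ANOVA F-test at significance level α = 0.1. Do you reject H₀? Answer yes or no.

Group means [26.40, 45.80, 28.73], grand mean 34.846
SSB = Σnᵢ(x̄ᵢ−x̄)² = 1968.403; SSW = ΣΣ(x−x̄ᵢ)² = 546.982
MSB = 1968.403/2 = 984.2014; MSW = 546.982/23 = 23.7818
F = MSB/MSW = 41.3846
df = (2, 23)
p-value (upper-tail) = 0.00000
At α=0.1: p < α → reject H₀

reject H₀: yes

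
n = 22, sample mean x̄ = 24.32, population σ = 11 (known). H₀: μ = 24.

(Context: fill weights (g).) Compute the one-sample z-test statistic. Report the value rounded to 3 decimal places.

SE = σ/√n = 11/√22 = 2.3452
z = (x̄−μ₀)/SE = (24.32−24)/2.3452 = 0.1364

test statistic = 0.136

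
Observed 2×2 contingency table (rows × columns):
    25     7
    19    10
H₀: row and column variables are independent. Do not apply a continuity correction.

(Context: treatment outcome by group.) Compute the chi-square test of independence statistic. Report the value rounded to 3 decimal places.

test statistic = 1.203

Row totals [32, 29], col totals [44, 17], n=61
χ² = (25−23.08)²/23.08 + (7−8.92)²/8.92 + (19−20.92)²/20.92 + (10−8.08)²/8.08 = 1.2030
df = 1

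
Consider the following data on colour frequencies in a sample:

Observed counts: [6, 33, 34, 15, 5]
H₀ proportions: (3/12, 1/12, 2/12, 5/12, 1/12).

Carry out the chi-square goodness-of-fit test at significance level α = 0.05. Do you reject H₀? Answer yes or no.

reject H₀: yes

n = 93; E_i = n·p_i = [23.25, 7.75, 15.50, 38.75, 7.75]
χ² = (6−23.25)²/23.25 + (33−7.75)²/7.75 + (34−15.50)²/15.50 + (15−38.75)²/38.75 + (5−7.75)²/7.75 = 132.6774
df = 4
p-value (upper-tail) = 0.00000
At α=0.05: p < α → reject H₀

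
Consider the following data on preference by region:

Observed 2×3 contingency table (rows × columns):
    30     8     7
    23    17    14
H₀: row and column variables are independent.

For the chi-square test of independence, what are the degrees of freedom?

df = (r−1)(c−1) = (2−1)·(3−1) = 2

degrees of freedom = 2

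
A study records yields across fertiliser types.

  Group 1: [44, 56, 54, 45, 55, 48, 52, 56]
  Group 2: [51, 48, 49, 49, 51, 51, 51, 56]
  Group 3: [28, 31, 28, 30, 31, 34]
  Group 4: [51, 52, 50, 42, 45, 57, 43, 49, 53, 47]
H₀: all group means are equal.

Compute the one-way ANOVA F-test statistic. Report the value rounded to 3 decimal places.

test statistic = 41.832

Group means [51.25, 50.75, 30.33, 48.90], grand mean 46.469
SSB = Σnᵢ(x̄ᵢ−x̄)² = 1950.735; SSW = ΣΣ(x−x̄ᵢ)² = 435.233
MSB = 1950.735/3 = 650.2451; MSW = 435.233/28 = 15.5440
F = MSB/MSW = 41.8324
df = (3, 28)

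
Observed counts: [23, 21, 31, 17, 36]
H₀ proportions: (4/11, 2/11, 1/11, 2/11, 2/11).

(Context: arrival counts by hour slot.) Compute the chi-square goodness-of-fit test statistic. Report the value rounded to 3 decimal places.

test statistic = 53.006

n = 128; E_i = n·p_i = [46.55, 23.27, 11.64, 23.27, 23.27]
χ² = (23−46.55)²/46.55 + (21−23.27)²/23.27 + (31−11.64)²/11.64 + (17−23.27)²/23.27 + (36−23.27)²/23.27 = 53.0059
df = 4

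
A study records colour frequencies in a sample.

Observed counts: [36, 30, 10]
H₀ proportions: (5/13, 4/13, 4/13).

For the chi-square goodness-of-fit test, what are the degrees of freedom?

degrees of freedom = 2

df = k − 1 = 3 − 1 = 2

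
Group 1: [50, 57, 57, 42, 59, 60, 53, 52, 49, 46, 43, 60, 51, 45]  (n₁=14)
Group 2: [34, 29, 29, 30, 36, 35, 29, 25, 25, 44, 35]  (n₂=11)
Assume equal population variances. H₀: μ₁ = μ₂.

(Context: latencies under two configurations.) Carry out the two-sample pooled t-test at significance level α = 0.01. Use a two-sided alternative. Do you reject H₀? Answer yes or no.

reject H₀: yes

x̄₁=51.714, s₁=6.244, n₁=14
x̄₂=31.909, s₂=5.576, n₂=11
s_p² = [13·6.244² + 10·5.576²]/23 = 35.5551
SE = √(s_p²·(1/14+1/11)) = 2.4025
t = (51.714−31.909)/2.4025 = 8.2436
df = 23
p-value (two-sided) = 0.00000
At α=0.01: p < α → reject H₀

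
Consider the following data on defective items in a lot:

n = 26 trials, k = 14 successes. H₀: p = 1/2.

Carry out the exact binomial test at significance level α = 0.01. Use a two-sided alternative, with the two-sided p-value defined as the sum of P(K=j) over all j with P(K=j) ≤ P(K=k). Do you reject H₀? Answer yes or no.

Exact binomial: n=26, k=14, p₀=1/2=0.5000
P(X=j) = C(n,j)·p₀^j·(1−p₀)^(n−j); p = Σ P(X=j) over j with P(X=j) ≤ P(X=14)
p-value (two-sided) = 0.84502
At α=0.01: p ≥ α → fail to reject H₀

reject H₀: no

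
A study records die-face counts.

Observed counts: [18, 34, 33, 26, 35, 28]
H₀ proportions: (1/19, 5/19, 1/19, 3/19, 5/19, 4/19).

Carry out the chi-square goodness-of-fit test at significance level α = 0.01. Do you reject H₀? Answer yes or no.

n = 174; E_i = n·p_i = [9.16, 45.79, 9.16, 27.47, 45.79, 36.63]
χ² = (18−9.16)²/9.16 + (34−45.79)²/45.79 + (33−9.16)²/9.16 + (26−27.47)²/27.47 + (35−45.79)²/45.79 + (28−36.63)²/36.63 = 78.2996
df = 5
p-value (upper-tail) = 0.00000
At α=0.01: p < α → reject H₀

reject H₀: yes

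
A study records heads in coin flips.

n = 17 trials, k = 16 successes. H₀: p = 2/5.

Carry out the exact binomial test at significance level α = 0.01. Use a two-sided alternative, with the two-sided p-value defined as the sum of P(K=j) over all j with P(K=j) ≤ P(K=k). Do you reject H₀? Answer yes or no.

reject H₀: yes

Exact binomial: n=17, k=16, p₀=2/5=0.4000
P(X=j) = C(n,j)·p₀^j·(1−p₀)^(n−j); p = Σ P(X=j) over j with P(X=j) ≤ P(X=16)
p-value (two-sided) = 0.00000
At α=0.01: p < α → reject H₀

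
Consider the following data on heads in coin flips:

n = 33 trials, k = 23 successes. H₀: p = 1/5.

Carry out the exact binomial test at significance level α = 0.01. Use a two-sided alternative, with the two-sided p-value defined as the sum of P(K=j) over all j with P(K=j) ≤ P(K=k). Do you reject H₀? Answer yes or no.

reject H₀: yes

Exact binomial: n=33, k=23, p₀=1/5=0.2000
P(X=j) = C(n,j)·p₀^j·(1−p₀)^(n−j); p = Σ P(X=j) over j with P(X=j) ≤ P(X=23)
p-value (two-sided) = 0.00000
At α=0.01: p < α → reject H₀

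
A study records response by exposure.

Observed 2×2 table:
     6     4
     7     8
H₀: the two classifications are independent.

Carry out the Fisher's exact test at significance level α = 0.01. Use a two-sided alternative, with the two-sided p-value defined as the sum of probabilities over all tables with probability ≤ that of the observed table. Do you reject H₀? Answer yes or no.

reject H₀: no

Margins: r₁=10, r₂=15, c₁=13, c₂=12, n=25
p_obs = C(10,6)·C(15,7)/C(25,13); sum pmf over tables with pmf ≤ p_obs
p-value (two-sided) = 0.68817
At α=0.01: p ≥ α → fail to reject H₀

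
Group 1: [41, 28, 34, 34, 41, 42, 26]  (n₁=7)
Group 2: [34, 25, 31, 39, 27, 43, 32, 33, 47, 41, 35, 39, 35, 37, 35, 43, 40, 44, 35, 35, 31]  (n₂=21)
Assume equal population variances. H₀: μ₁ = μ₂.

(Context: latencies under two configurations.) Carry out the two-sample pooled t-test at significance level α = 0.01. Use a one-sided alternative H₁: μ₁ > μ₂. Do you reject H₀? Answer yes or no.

reject H₀: no

x̄₁=35.143, s₁=6.492, n₁=7
x̄₂=36.238, s₂=5.603, n₂=21
s_p² = [6·6.492² + 20·5.603²]/26 = 33.8718
SE = √(s_p²·(1/7+1/21)) = 2.5400
t = (35.143−36.238)/2.5400 = -0.4312
df = 26
p-value (one-sided, H₁ greater) = 0.66506
At α=0.01: p ≥ α → fail to reject H₀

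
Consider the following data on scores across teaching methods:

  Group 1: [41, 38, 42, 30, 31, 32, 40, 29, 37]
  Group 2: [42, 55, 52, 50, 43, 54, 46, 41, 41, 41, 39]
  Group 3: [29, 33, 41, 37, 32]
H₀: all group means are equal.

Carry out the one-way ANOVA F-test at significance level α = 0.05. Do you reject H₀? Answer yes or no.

reject H₀: yes

Group means [35.56, 45.82, 34.40], grand mean 39.840
SSB = Σnᵢ(x̄ᵢ−x̄)² = 706.301; SSW = ΣΣ(x−x̄ᵢ)² = 639.059
MSB = 706.301/2 = 353.1507; MSW = 639.059/22 = 29.0481
F = MSB/MSW = 12.1574
df = (2, 22)
p-value (upper-tail) = 0.00028
At α=0.05: p < α → reject H₀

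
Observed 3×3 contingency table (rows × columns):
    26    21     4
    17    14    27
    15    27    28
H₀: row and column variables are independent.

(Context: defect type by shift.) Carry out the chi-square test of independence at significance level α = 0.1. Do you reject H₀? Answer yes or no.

Row totals [51, 58, 70], col totals [58, 62, 59], n=179
χ² = (26−16.53)²/16.53 + (21−17.66)²/17.66 + (4−16.81)²/16.81 + (17−18.79)²/18.79 + (14−20.09)²/20.09 + (27−19.12)²/19.12 + (15−22.68)²/22.68 + (27−24.25)²/24.25 + (28−23.07)²/23.07 = 25.0579
df = 4
p-value (upper-tail) = 0.00005
At α=0.1: p < α → reject H₀

reject H₀: yes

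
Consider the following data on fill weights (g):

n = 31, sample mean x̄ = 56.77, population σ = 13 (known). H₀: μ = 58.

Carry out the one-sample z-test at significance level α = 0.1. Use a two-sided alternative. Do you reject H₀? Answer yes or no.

reject H₀: no

SE = σ/√n = 13/√31 = 2.3349
z = (x̄−μ₀)/SE = (56.77−58)/2.3349 = -0.5268
p-value (two-sided) = 0.59834
At α=0.1: p ≥ α → fail to reject H₀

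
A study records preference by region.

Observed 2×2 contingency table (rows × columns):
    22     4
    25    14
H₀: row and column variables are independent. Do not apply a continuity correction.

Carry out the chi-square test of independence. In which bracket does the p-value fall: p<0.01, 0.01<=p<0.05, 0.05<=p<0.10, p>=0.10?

p-value bracket: 0.05<=p<0.10

Row totals [26, 39], col totals [47, 18], n=65
χ² = (22−18.80)²/18.80 + (4−7.20)²/7.20 + (25−28.20)²/28.20 + (14−10.80)²/10.80 = 3.2782
df = 1
p-value (upper-tail) = 0.07021
→ bracket: 0.05<=p<0.10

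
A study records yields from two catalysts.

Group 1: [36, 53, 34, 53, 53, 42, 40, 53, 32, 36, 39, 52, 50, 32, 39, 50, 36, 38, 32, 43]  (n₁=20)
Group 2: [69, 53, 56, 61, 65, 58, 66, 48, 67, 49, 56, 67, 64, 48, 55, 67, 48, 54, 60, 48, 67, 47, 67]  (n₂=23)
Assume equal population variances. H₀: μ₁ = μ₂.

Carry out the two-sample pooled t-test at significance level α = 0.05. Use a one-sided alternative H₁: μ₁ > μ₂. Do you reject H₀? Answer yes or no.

reject H₀: no

x̄₁=42.150, s₁=8.022, n₁=20
x̄₂=58.261, s₂=7.823, n₂=23
s_p² = [19·8.022² + 22·7.823²]/41 = 62.6582
SE = √(s_p²·(1/20+1/23)) = 2.4202
t = (42.150−58.261)/2.4202 = -6.6569
df = 41
p-value (one-sided, H₁ greater) = 1.00000
At α=0.05: p ≥ α → fail to reject H₀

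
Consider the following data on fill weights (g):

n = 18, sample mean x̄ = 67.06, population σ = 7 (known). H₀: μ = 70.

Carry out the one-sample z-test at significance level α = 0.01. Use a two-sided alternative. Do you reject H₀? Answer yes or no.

SE = σ/√n = 7/√18 = 1.6499
z = (x̄−μ₀)/SE = (67.06−70)/1.6499 = -1.7819
p-value (two-sided) = 0.07476
At α=0.01: p ≥ α → fail to reject H₀

reject H₀: no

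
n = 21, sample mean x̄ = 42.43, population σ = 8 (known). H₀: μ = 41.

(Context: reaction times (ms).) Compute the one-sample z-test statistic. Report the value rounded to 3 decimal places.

SE = σ/√n = 8/√21 = 1.7457
z = (x̄−μ₀)/SE = (42.43−41)/1.7457 = 0.8191

test statistic = 0.819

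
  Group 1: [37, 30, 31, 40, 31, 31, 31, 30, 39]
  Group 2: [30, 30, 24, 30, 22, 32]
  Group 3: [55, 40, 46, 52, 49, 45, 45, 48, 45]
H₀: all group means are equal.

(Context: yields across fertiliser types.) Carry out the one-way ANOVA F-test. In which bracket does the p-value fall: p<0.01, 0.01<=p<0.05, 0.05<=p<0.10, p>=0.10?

Group means [33.33, 28.00, 47.22], grand mean 37.208
SSB = Σnᵢ(x̄ᵢ−x̄)² = 1546.403; SSW = ΣΣ(x−x̄ᵢ)² = 369.556
MSB = 1546.403/2 = 773.2014; MSW = 369.556/21 = 17.5979
F = MSB/MSW = 43.9372
df = (2, 21)
p-value (upper-tail) = 0.00000
→ bracket: p<0.01

p-value bracket: p<0.01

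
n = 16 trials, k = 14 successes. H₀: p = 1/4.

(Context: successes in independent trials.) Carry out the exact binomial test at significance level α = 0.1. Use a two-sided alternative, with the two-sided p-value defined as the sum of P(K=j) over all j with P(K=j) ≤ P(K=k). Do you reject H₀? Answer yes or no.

Exact binomial: n=16, k=14, p₀=1/4=0.2500
P(X=j) = C(n,j)·p₀^j·(1−p₀)^(n−j); p = Σ P(X=j) over j with P(X=j) ≤ P(X=14)
p-value (two-sided) = 0.00000
At α=0.1: p < α → reject H₀

reject H₀: yes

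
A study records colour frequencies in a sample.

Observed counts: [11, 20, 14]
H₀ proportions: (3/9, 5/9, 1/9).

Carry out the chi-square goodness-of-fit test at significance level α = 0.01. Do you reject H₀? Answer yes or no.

n = 45; E_i = n·p_i = [15.00, 25.00, 5.00]
χ² = (11−15.00)²/15.00 + (20−25.00)²/25.00 + (14−5.00)²/5.00 = 18.2667
df = 2
p-value (upper-tail) = 0.00011
At α=0.01: p < α → reject H₀

reject H₀: yes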